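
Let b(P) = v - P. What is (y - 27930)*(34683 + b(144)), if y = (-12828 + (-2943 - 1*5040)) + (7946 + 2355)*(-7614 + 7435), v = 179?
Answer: -65707981160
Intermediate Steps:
b(P) = 179 - P
y = -1864690 (y = (-12828 + (-2943 - 5040)) + 10301*(-179) = (-12828 - 7983) - 1843879 = -20811 - 1843879 = -1864690)
(y - 27930)*(34683 + b(144)) = (-1864690 - 27930)*(34683 + (179 - 1*144)) = -1892620*(34683 + (179 - 144)) = -1892620*(34683 + 35) = -1892620*34718 = -65707981160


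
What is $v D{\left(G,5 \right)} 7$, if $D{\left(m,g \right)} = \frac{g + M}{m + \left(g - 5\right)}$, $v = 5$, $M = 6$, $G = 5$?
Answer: $77$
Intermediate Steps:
$D{\left(m,g \right)} = \frac{6 + g}{-5 + g + m}$ ($D{\left(m,g \right)} = \frac{g + 6}{m + \left(g - 5\right)} = \frac{6 + g}{m + \left(-5 + g\right)} = \frac{6 + g}{-5 + g + m}$)
$v D{\left(G,5 \right)} 7 = 5 \frac{6 + 5}{-5 + 5 + 5} \cdot 7 = 5 \cdot \frac{1}{5} \cdot 11 \cdot 7 = 5 \cdot \frac{11}{5} \cdot 7 = 11 \cdot 7 = 77$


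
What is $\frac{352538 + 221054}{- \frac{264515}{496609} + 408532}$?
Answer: $\frac{284850949528}{202880403473} \approx 1.404$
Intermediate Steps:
$\frac{352538 + 221054}{- \frac{264515}{496609} + 408532} = \frac{573592}{\left(-264515\right) \frac{1}{496609} + 408532} = \frac{573592}{- \frac{264515}{496609} + 408532} = \frac{573592}{\frac{202880403473}{496609}} = 573592 \cdot \frac{496609}{202880403473} = \frac{284850949528}{202880403473}$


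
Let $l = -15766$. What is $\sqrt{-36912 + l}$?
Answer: $i \sqrt{52678} \approx 229.52 i$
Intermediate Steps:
$\sqrt{-36912 + l} = \sqrt{-36912 - 15766} = \sqrt{-52678} = i \sqrt{52678}$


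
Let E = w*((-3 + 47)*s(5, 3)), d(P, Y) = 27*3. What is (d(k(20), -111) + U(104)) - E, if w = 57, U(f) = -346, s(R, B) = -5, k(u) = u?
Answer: 12275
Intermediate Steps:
d(P, Y) = 81
E = -12540 (E = 57*((-3 + 47)*(-5)) = 57*(44*(-5)) = 57*(-220) = -12540)
(d(k(20), -111) + U(104)) - E = (81 - 346) - 1*(-12540) = -265 + 12540 = 12275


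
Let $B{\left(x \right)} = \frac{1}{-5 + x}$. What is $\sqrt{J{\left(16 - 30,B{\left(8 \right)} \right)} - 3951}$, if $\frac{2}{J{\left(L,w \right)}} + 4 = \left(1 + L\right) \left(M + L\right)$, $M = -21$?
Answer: $\frac{i \sqrt{803636449}}{451} \approx 62.857 i$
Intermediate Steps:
$J{\left(L,w \right)} = \frac{2}{-4 + \left(1 + L\right) \left(-21 + L\right)}$
$\sqrt{J{\left(16 - 30,B{\left(8 \right)} \right)} - 3951} = \sqrt{\frac{2}{-25 + \left(16 - 30\right)^{2} - 20 \left(16 - 30\right)} - 3951} = \sqrt{\frac{2}{-25 + \left(-14\right)^{2} - -280} - 3951} = \sqrt{\frac{2}{-25 + 196 + 280} - 3951} = \sqrt{\frac{2}{451} - 3951} = \sqrt{- \frac{1781899}{451}} = \frac{i \sqrt{803636449}}{451}$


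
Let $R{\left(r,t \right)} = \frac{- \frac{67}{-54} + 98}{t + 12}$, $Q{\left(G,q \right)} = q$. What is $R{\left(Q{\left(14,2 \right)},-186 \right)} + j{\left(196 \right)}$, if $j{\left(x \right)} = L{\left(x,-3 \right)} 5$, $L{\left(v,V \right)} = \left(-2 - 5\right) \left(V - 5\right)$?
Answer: $\frac{2625521}{9396} \approx 279.43$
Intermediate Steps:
$L{\left(v,V \right)} = 35 - 7 V$ ($L{\left(v,V \right)} = - 7 \left(-5 + V\right) = 35 - 7 V$)
$R{\left(r,t \right)} = \frac{5359}{54 \left(12 + t\right)}$ ($R{\left(r,t \right)} = \frac{\left(-67\right) \left(- \frac{1}{54}\right) + 98}{12 + t} = \frac{\frac{67}{54} + 98}{12 + t} = \frac{5359}{54 \left(12 + t\right)}$)
$j{\left(x \right)} = 280$ ($j{\left(x \right)} = \left(35 - -21\right) 5 = \left(35 + 21\right) 5 = 56 \cdot 5 = 280$)
$R{\left(Q{\left(14,2 \right)},-186 \right)} + j{\left(196 \right)} = \frac{5359}{54 \left(12 - 186\right)} + 280 = \frac{5359}{54 \left(-174\right)} + 280 = \frac{5359}{54} \left(- \frac{1}{174}\right) + 280 = - \frac{5359}{9396} + 280 = \frac{2625521}{9396}$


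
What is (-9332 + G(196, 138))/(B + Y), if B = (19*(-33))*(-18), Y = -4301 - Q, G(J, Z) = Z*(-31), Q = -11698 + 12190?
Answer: -13610/6493 ≈ -2.0961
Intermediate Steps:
Q = 492
G(J, Z) = -31*Z
Y = -4793 (Y = -4301 - 1*492 = -4301 - 492 = -4793)
B = 11286 (B = -627*(-18) = 11286)
(-9332 + G(196, 138))/(B + Y) = (-9332 - 31*138)/(11286 - 4793) = (-9332 - 4278)/6493 = -13610*1/6493 = -13610/6493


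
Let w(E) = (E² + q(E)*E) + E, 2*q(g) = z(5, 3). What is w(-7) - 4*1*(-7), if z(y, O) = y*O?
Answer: 35/2 ≈ 17.500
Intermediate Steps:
z(y, O) = O*y
q(g) = 15/2 (q(g) = (3*5)/2 = (½)*15 = 15/2)
w(E) = E² + 17*E/2 (w(E) = (E² + 15*E/2) + E = E² + 17*E/2)
w(-7) - 4*1*(-7) = (½)*(-7)*(17 + 2*(-7)) - 4*1*(-7) = (½)*(-7)*(17 - 14) - 4*(-7) = (½)*(-7)*3 + 28 = -21/2 + 28 = 35/2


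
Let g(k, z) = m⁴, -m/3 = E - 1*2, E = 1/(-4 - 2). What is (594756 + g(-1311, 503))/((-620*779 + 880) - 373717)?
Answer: -9544657/13693072 ≈ -0.69704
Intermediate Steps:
E = -⅙ (E = 1/(-6) = -⅙ ≈ -0.16667)
m = 13/2 (m = -3*(-⅙ - 1*2) = -3*(-⅙ - 2) = -3*(-13/6) = 13/2 ≈ 6.5000)
g(k, z) = 28561/16 (g(k, z) = (13/2)⁴ = 28561/16)
(594756 + g(-1311, 503))/((-620*779 + 880) - 373717) = (594756 + 28561/16)/((-620*779 + 880) - 373717) = 9544657/(16*((-482980 + 880) - 373717)) = 9544657/(16*(-482100 - 373717)) = (9544657/16)/(-855817) = (9544657/16)*(-1/855817) = -9544657/13693072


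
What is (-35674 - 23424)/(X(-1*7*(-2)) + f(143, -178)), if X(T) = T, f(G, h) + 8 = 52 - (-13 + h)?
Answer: -59098/249 ≈ -237.34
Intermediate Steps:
f(G, h) = 57 - h (f(G, h) = -8 + (52 - (-13 + h)) = -8 + (52 + (13 - h)) = -8 + (65 - h) = 57 - h)
(-35674 - 23424)/(X(-1*7*(-2)) + f(143, -178)) = (-35674 - 23424)/(-1*7*(-2) + (57 - 1*(-178))) = -59098/(-7*(-2) + (57 + 178)) = -59098/(14 + 235) = -59098/249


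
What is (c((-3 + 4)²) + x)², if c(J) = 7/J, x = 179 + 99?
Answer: 81225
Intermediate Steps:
x = 278
(c((-3 + 4)²) + x)² = (7/((-3 + 4)²) + 278)² = (7/(1²) + 278)² = (7/1 + 278)² = (7*1 + 278)² = (7 + 278)² = 285² = 81225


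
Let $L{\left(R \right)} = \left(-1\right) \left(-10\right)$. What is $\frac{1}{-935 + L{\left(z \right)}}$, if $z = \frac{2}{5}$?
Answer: $- \frac{1}{925} \approx -0.0010811$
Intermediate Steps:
$z = \frac{2}{5}$ ($z = 2 \cdot \frac{1}{5} = \frac{2}{5} \approx 0.4$)
$L{\left(R \right)} = 10$
$\frac{1}{-935 + L{\left(z \right)}} = \frac{1}{-935 + 10} = \frac{1}{-925} = - \frac{1}{925}$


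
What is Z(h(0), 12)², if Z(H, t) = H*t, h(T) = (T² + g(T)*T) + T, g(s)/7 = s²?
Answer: 0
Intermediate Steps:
g(s) = 7*s²
h(T) = T + T² + 7*T³ (h(T) = (T² + (7*T²)*T) + T = (T² + 7*T³) + T = T + T² + 7*T³)
Z(h(0), 12)² = ((0*(1 + 0 + 7*0²))*12)² = ((0*(1 + 0 + 7*0))*12)² = ((0*(1 + 0 + 0))*12)² = ((0*1)*12)² = (0*12)² = 0² = 0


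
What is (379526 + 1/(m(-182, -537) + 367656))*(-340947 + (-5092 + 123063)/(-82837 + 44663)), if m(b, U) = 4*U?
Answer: -1805497532526038569541/13952902392 ≈ -1.2940e+11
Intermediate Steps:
(379526 + 1/(m(-182, -537) + 367656))*(-340947 + (-5092 + 123063)/(-82837 + 44663)) = (379526 + 1/(4*(-537) + 367656))*(-340947 + (-5092 + 123063)/(-82837 + 44663)) = (379526 + 1/(-2148 + 367656))*(-340947 + 117971/(-38174)) = (379526 + 1/365508)*(-340947 + 117971*(-1/38174)) = (379526 + 1/365508)*(-340947 - 117971/38174) = (138719789209/365508)*(-13015428749/38174) = -1805497532526038569541/13952902392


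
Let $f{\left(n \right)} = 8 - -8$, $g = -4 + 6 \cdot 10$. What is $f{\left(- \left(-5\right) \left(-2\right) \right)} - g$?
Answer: $-40$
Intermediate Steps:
$g = 56$ ($g = -4 + 60 = 56$)
$f{\left(n \right)} = 16$ ($f{\left(n \right)} = 8 + 8 = 16$)
$f{\left(- \left(-5\right) \left(-2\right) \right)} - g = 16 - 56 = -40$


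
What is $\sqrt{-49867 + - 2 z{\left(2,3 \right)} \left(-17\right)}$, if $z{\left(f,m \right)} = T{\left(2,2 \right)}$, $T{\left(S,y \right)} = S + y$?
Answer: $11 i \sqrt{411} \approx 223.0 i$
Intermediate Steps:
$z{\left(f,m \right)} = 4$ ($z{\left(f,m \right)} = 2 + 2 = 4$)
$\sqrt{-49867 + - 2 z{\left(2,3 \right)} \left(-17\right)} = \sqrt{-49867 + \left(-2\right) 4 \left(-17\right)} = \sqrt{-49867 - -136} = \sqrt{-49867 + 136} = \sqrt{-49731} = 11 i \sqrt{411}$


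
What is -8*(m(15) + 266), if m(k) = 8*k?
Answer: -3088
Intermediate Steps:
-8*(m(15) + 266) = -8*(8*15 + 266) = -8*(120 + 266) = -8*386 = -3088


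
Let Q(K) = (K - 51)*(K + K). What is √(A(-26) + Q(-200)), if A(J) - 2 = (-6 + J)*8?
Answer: √100146 ≈ 316.46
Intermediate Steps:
Q(K) = 2*K*(-51 + K) (Q(K) = (-51 + K)*(2*K) = 2*K*(-51 + K))
A(J) = -46 + 8*J (A(J) = 2 + (-6 + J)*8 = 2 + (-48 + 8*J) = -46 + 8*J)
√(A(-26) + Q(-200)) = √((-46 + 8*(-26)) + 2*(-200)*(-51 - 200)) = √((-46 - 208) + 2*(-200)*(-251)) = √(-254 + 100400) = √100146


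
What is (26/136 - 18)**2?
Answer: 1466521/4624 ≈ 317.15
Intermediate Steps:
(26/136 - 18)**2 = (26*(1/136) - 18)**2 = (13/68 - 18)**2 = (-1211/68)**2 = 1466521/4624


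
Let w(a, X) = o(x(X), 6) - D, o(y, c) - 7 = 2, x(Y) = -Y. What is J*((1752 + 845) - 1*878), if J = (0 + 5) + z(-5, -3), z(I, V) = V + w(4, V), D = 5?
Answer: 10314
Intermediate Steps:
o(y, c) = 9 (o(y, c) = 7 + 2 = 9)
w(a, X) = 4 (w(a, X) = 9 - 1*5 = 9 - 5 = 4)
z(I, V) = 4 + V (z(I, V) = V + 4 = 4 + V)
J = 6 (J = (0 + 5) + (4 - 3) = 5 + 1 = 6)
J*((1752 + 845) - 1*878) = 6*((1752 + 845) - 1*878) = 6*(2597 - 878) = 6*1719 = 10314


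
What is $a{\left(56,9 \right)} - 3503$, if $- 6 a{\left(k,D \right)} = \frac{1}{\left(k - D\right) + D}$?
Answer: $- \frac{1177009}{336} \approx -3503.0$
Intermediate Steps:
$a{\left(k,D \right)} = - \frac{1}{6 k}$ ($a{\left(k,D \right)} = - \frac{1}{6 \left(\left(k - D\right) + D\right)} = - \frac{1}{6 k}$)
$a{\left(56,9 \right)} - 3503 = - \frac{1}{6 \cdot 56} - 3503 = \left(- \frac{1}{6}\right) \frac{1}{56} - 3503 = - \frac{1}{336} - 3503 = - \frac{1177009}{336}$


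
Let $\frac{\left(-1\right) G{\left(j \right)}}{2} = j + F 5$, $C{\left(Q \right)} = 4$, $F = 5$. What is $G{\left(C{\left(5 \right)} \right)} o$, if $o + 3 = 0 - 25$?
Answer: $1624$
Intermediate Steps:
$o = -28$ ($o = -3 + \left(0 - 25\right) = -3 - 25 = -28$)
$G{\left(j \right)} = -50 - 2 j$ ($G{\left(j \right)} = - 2 \left(j + 5 \cdot 5\right) = - 2 \left(j + 25\right) = - 2 \left(25 + j\right) = -50 - 2 j$)
$G{\left(C{\left(5 \right)} \right)} o = \left(-50 - 8\right) \left(-28\right) = \left(-58\right) \left(-28\right) = 1624$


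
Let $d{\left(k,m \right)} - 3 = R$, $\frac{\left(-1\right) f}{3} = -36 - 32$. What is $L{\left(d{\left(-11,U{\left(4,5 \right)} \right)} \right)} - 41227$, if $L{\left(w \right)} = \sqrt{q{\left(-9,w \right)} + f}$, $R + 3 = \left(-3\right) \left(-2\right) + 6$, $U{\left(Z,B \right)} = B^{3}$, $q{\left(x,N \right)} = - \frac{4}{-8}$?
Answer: $-41227 + \frac{\sqrt{818}}{2} \approx -41213.0$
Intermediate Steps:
$q{\left(x,N \right)} = \frac{1}{2}$ ($q{\left(x,N \right)} = \left(-4\right) \left(- \frac{1}{8}\right) = \frac{1}{2}$)
$f = 204$ ($f = - 3 \left(-36 - 32\right) = \left(-3\right) \left(-68\right) = 204$)
$R = 9$ ($R = -3 + \left(\left(-3\right) \left(-2\right) + 6\right) = -3 + \left(6 + 6\right) = -3 + 12 = 9$)
$d{\left(k,m \right)} = 12$ ($d{\left(k,m \right)} = 3 + 9 = 12$)
$L{\left(w \right)} = \frac{\sqrt{818}}{2}$ ($L{\left(w \right)} = \sqrt{\frac{1}{2} + 204} = \sqrt{\frac{409}{2}} = \frac{\sqrt{818}}{2}$)
$L{\left(d{\left(-11,U{\left(4,5 \right)} \right)} \right)} - 41227 = \frac{\sqrt{818}}{2} - 41227 = -41227 + \frac{\sqrt{818}}{2}$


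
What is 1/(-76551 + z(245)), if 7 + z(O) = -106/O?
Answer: -245/18756816 ≈ -1.3062e-5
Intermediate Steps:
z(O) = -7 - 106/O
1/(-76551 + z(245)) = 1/(-76551 + (-7 - 106/245)) = 1/(-76551 - 1821/245) = 1/(-18756816/245) = -245/18756816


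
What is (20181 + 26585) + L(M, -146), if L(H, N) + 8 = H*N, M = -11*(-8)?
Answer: 33910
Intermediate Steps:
M = 88
L(H, N) = -8 + H*N
(20181 + 26585) + L(M, -146) = (20181 + 26585) + (-8 + 88*(-146)) = 46766 + (-8 - 12848) = 46766 - 12856 = 33910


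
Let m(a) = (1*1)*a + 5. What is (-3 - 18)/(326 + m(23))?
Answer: -7/118 ≈ -0.059322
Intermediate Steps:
m(a) = 5 + a (m(a) = 1*a + 5 = a + 5 = 5 + a)
(-3 - 18)/(326 + m(23)) = (-3 - 18)/(326 + (5 + 23)) = -21/(326 + 28) = -21/354 = -21*1/354 = -7/118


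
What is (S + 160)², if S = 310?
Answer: 220900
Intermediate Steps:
(S + 160)² = (310 + 160)² = 470² = 220900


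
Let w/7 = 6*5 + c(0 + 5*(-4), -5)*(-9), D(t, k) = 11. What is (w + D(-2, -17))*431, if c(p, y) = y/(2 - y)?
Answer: 114646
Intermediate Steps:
w = 255 (w = 7*(6*5 - 1*(-5)/(-2 - 5)*(-9)) = 7*(30 - 1*(-5)/(-7)*(-9)) = 7*(30 - 1*(-5)*(-⅐)*(-9)) = 7*(30 - 5/7*(-9)) = 7*(30 + 45/7) = 7*(255/7) = 255)
(w + D(-2, -17))*431 = (255 + 11)*431 = 266*431 = 114646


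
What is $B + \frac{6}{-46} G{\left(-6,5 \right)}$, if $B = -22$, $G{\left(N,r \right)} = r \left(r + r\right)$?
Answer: $- \frac{656}{23} \approx -28.522$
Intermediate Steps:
$G{\left(N,r \right)} = 2 r^{2}$ ($G{\left(N,r \right)} = r 2 r = 2 r^{2}$)
$B + \frac{6}{-46} G{\left(-6,5 \right)} = -22 + \frac{6}{-46} \cdot 2 \cdot 5^{2} = -22 + 6 \left(- \frac{1}{46}\right) 2 \cdot 25 = -22 - \frac{150}{23} = - \frac{656}{23}$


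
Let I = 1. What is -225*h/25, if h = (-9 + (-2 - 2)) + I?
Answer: 108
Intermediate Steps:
h = -12 (h = (-9 + (-2 - 2)) + 1 = (-9 - 4) + 1 = -13 + 1 = -12)
-225*h/25 = -(-2700)/25 = -225*(-12/25) = 108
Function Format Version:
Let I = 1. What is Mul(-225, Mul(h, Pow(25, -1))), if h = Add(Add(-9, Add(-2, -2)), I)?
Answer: 108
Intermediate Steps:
h = -12 (h = Add(Add(-9, Add(-2, -2)), 1) = Add(Add(-9, -4), 1) = Add(-13, 1) = -12)
Mul(-225, Mul(h, Pow(25, -1))) = Mul(-225, Mul(-12, Pow(25, -1))) = Mul(-225, Mul(-12, Rational(1, 25))) = Mul(-225, Rational(-12, 25)) = 108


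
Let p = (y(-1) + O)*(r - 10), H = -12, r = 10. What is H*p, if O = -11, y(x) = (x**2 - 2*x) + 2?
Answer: 0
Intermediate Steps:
y(x) = 2 + x**2 - 2*x
p = 0 (p = ((2 + (-1)**2 - 2*(-1)) - 11)*(10 - 10) = ((2 + 1 + 2) - 11)*0 = (5 - 11)*0 = -6*0 = 0)
H*p = -12*0 = 0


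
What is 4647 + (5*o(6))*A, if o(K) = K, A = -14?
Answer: 4227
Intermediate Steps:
4647 + (5*o(6))*A = 4647 + (5*6)*(-14) = 4647 + 30*(-14) = 4647 - 420 = 4227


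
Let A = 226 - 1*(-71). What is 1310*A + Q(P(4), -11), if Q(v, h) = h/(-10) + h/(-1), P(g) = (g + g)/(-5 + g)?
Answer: 3890821/10 ≈ 3.8908e+5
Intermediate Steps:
P(g) = 2*g/(-5 + g) (P(g) = (2*g)/(-5 + g) = 2*g/(-5 + g))
Q(v, h) = -11*h/10 (Q(v, h) = h*(-1/10) + h*(-1) = -h/10 - h = -11*h/10)
A = 297 (A = 226 + 71 = 297)
1310*A + Q(P(4), -11) = 1310*297 - 11/10*(-11) = 389070 + 121/10 = 3890821/10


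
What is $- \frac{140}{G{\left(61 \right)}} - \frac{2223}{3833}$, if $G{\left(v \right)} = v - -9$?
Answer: $- \frac{9889}{3833} \approx -2.58$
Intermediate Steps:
$G{\left(v \right)} = 9 + v$ ($G{\left(v \right)} = v + 9 = 9 + v$)
$- \frac{140}{G{\left(61 \right)}} - \frac{2223}{3833} = - \frac{140}{9 + 61} - \frac{2223}{3833} = - \frac{140}{70} - \frac{2223}{3833} = \left(-140\right) \frac{1}{70} - \frac{2223}{3833} = -2 - \frac{2223}{3833} = - \frac{9889}{3833}$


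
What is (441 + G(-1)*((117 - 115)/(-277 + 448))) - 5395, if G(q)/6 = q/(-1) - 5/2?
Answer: -94128/19 ≈ -4954.1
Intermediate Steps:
G(q) = -15 - 6*q (G(q) = 6*(q/(-1) - 5/2) = 6*(q*(-1) - 5*1/2) = 6*(-q - 5/2) = 6*(-5/2 - q) = -15 - 6*q)
(441 + G(-1)*((117 - 115)/(-277 + 448))) - 5395 = (441 + (-15 - 6*(-1))*((117 - 115)/(-277 + 448))) - 5395 = (441 + (-15 + 6)*(2/171)) - 5395 = (441 - 18/171) - 5395 = (441 - 9*2/171) - 5395 = (441 - 2/19) - 5395 = 8377/19 - 5395 = -94128/19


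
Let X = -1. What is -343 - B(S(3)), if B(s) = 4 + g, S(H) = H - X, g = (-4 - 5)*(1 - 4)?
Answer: -374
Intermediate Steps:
g = 27 (g = -9*(-3) = 27)
S(H) = 1 + H (S(H) = H - 1*(-1) = H + 1 = 1 + H)
B(s) = 31 (B(s) = 4 + 27 = 31)
-343 - B(S(3)) = -343 - 1*31 = -343 - 31 = -374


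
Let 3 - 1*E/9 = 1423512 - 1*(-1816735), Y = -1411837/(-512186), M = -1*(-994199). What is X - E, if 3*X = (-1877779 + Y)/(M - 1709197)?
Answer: 32038636319337700321/1098635896884 ≈ 2.9162e+7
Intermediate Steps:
M = 994199
Y = 1411837/512186 (Y = -1411837*(-1/512186) = 1411837/512186 ≈ 2.7565)
X = 961770703057/1098635896884 (X = ((-1877779 + 1411837/512186)/(994199 - 1709197))/3 = (-961770703057/512186/(-714998))/3 = (-961770703057/512186*(-1/714998))/3 = (⅓)*(961770703057/366211965628) = 961770703057/1098635896884 ≈ 0.87542)
E = -29162196 (E = 27 - 9*(1423512 - 1*(-1816735)) = 27 - 9*(1423512 + 1816735) = 27 - 9*3240247 = 27 - 29162223 = -29162196)
X - E = 961770703057/1098635896884 - 1*(-29162196) = 961770703057/1098635896884 + 29162196 = 32038636319337700321/1098635896884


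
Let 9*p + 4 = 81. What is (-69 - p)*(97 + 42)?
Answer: -97022/9 ≈ -10780.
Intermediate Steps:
p = 77/9 (p = -4/9 + (1/9)*81 = -4/9 + 9 = 77/9 ≈ 8.5556)
(-69 - p)*(97 + 42) = (-69 - 1*77/9)*(97 + 42) = (-69 - 77/9)*139 = -698/9*139 = -97022/9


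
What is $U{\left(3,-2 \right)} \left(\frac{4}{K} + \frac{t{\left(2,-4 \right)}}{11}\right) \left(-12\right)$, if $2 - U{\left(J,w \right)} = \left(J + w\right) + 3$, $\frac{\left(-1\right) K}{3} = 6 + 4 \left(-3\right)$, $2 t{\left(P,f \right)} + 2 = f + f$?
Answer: $- \frac{184}{33} \approx -5.5758$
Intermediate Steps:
$t{\left(P,f \right)} = -1 + f$ ($t{\left(P,f \right)} = -1 + \frac{f + f}{2} = -1 + \frac{2 f}{2} = -1 + f$)
$K = 18$ ($K = - 3 \left(6 + 4 \left(-3\right)\right) = - 3 \left(6 - 12\right) = \left(-3\right) \left(-6\right) = 18$)
$U{\left(J,w \right)} = -1 - J - w$ ($U{\left(J,w \right)} = 2 - \left(\left(J + w\right) + 3\right) = 2 - \left(3 + J + w\right) = -1 - J - w$)
$U{\left(3,-2 \right)} \left(\frac{4}{K} + \frac{t{\left(2,-4 \right)}}{11}\right) \left(-12\right) = \left(-1 - 3 - -2\right) \left(\frac{4}{18} + \frac{-1 - 4}{11}\right) \left(-12\right) = \left(-1 - 3 + 2\right) \left(4 \cdot \frac{1}{18} - \frac{5}{11}\right) \left(-12\right) = - 2 \left(\frac{2}{9} - \frac{5}{11}\right) \left(-12\right) = \left(-2\right) \left(- \frac{23}{99}\right) \left(-12\right) = \frac{46}{99} \left(-12\right) = - \frac{184}{33}$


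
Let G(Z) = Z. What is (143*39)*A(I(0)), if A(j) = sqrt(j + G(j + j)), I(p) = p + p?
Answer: 0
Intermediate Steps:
I(p) = 2*p
A(j) = sqrt(3)*sqrt(j) (A(j) = sqrt(j + (j + j)) = sqrt(j + 2*j) = sqrt(3*j) = sqrt(3)*sqrt(j))
(143*39)*A(I(0)) = (143*39)*(sqrt(3)*sqrt(2*0)) = 5577*(sqrt(3)*sqrt(0)) = 5577*(sqrt(3)*0) = 5577*0 = 0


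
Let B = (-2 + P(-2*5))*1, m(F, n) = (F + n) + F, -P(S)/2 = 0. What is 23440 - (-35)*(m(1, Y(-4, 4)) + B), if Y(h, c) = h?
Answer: 23300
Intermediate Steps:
P(S) = 0 (P(S) = -2*0 = 0)
m(F, n) = n + 2*F
B = -2 (B = (-2 + 0)*1 = -2*1 = -2)
23440 - (-35)*(m(1, Y(-4, 4)) + B) = 23440 - (-35)*((-4 + 2*1) - 2) = 23440 - (-35)*((-4 + 2) - 2) = 23440 - (-35)*(-2 - 2) = 23440 - (-35)*(-4) = 23440 - 1*140 = 23440 - 140 = 23300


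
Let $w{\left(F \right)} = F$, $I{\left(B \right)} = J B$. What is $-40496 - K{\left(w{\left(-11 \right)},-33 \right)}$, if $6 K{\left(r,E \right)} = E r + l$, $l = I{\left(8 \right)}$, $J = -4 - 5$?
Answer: $- \frac{81089}{2} \approx -40545.0$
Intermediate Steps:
$J = -9$
$I{\left(B \right)} = - 9 B$
$l = -72$ ($l = \left(-9\right) 8 = -72$)
$K{\left(r,E \right)} = -12 + \frac{E r}{6}$ ($K{\left(r,E \right)} = \frac{E r - 72}{6} = \frac{-72 + E r}{6} = -12 + \frac{E r}{6}$)
$-40496 - K{\left(w{\left(-11 \right)},-33 \right)} = -40496 - \left(-12 + \frac{1}{6} \left(-33\right) \left(-11\right)\right) = -40496 - \left(-12 + \frac{121}{2}\right) = -40496 - \frac{97}{2} = - \frac{81089}{2}$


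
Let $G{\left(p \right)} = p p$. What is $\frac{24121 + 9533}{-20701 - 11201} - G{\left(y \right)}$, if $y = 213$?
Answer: $- \frac{241232582}{5317} \approx -45370.0$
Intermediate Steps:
$G{\left(p \right)} = p^{2}$
$\frac{24121 + 9533}{-20701 - 11201} - G{\left(y \right)} = \frac{24121 + 9533}{-20701 - 11201} - 213^{2} = \frac{33654}{-31902} - 45369 = 33654 \left(- \frac{1}{31902}\right) - 45369 = - \frac{5609}{5317} - 45369 = - \frac{241232582}{5317}$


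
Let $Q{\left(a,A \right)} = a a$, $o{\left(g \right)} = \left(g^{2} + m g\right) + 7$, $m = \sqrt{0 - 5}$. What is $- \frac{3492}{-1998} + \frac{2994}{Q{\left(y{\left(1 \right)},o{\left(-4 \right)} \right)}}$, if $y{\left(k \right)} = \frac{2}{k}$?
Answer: $\frac{166555}{222} \approx 750.25$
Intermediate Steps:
$m = i \sqrt{5}$ ($m = \sqrt{-5} = i \sqrt{5} \approx 2.2361 i$)
$o{\left(g \right)} = 7 + g^{2} + i g \sqrt{5}$ ($o{\left(g \right)} = \left(g^{2} + i \sqrt{5} g\right) + 7 = \left(g^{2} + i g \sqrt{5}\right) + 7 = 7 + g^{2} + i g \sqrt{5}$)
$Q{\left(a,A \right)} = a^{2}$
$- \frac{3492}{-1998} + \frac{2994}{Q{\left(y{\left(1 \right)},o{\left(-4 \right)} \right)}} = - \frac{3492}{-1998} + \frac{2994}{\left(\frac{2}{1}\right)^{2}} = \left(-3492\right) \left(- \frac{1}{1998}\right) + \frac{2994}{\left(2 \cdot 1\right)^{2}} = \frac{194}{111} + \frac{2994}{2^{2}} = \frac{194}{111} + \frac{2994}{4} = \frac{194}{111} + 2994 \cdot \frac{1}{4} = \frac{194}{111} + \frac{1497}{2} = \frac{166555}{222}$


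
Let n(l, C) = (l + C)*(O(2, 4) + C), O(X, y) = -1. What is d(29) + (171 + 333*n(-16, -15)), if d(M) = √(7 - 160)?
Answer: 165339 + 3*I*√17 ≈ 1.6534e+5 + 12.369*I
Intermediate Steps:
d(M) = 3*I*√17 (d(M) = √(-153) = 3*I*√17)
n(l, C) = (-1 + C)*(C + l) (n(l, C) = (l + C)*(-1 + C) = (C + l)*(-1 + C) = (-1 + C)*(C + l))
d(29) + (171 + 333*n(-16, -15)) = 3*I*√17 + (171 + 333*((-15)² - 1*(-15) - 1*(-16) - 15*(-16))) = 3*I*√17 + (171 + 333*(225 + 15 + 16 + 240)) = 3*I*√17 + (171 + 333*496) = 3*I*√17 + (171 + 165168) = 3*I*√17 + 165339 = 165339 + 3*I*√17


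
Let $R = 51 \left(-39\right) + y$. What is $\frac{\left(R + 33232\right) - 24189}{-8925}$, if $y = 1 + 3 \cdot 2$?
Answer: $- \frac{7061}{8925} \approx -0.79115$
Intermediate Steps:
$y = 7$ ($y = 1 + 6 = 7$)
$R = -1982$ ($R = 51 \left(-39\right) + 7 = -1989 + 7 = -1982$)
$\frac{\left(R + 33232\right) - 24189}{-8925} = \frac{\left(-1982 + 33232\right) - 24189}{-8925} = \left(31250 - 24189\right) \left(- \frac{1}{8925}\right) = 7061 \left(- \frac{1}{8925}\right) = - \frac{7061}{8925}$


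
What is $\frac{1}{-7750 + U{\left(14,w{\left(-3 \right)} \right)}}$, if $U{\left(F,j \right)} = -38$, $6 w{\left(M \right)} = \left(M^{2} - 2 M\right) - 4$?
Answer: $- \frac{1}{7788} \approx -0.0001284$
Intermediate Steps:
$w{\left(M \right)} = - \frac{2}{3} - \frac{M}{3} + \frac{M^{2}}{6}$ ($w{\left(M \right)} = \frac{\left(M^{2} - 2 M\right) - 4}{6} = \frac{-4 + M^{2} - 2 M}{6} = - \frac{2}{3} - \frac{M}{3} + \frac{M^{2}}{6}$)
$\frac{1}{-7750 + U{\left(14,w{\left(-3 \right)} \right)}} = \frac{1}{-7750 - 38} = \frac{1}{-7788} = - \frac{1}{7788}$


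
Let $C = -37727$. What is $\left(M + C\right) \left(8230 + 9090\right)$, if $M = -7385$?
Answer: $-781339840$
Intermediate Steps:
$\left(M + C\right) \left(8230 + 9090\right) = \left(-7385 - 37727\right) \left(8230 + 9090\right) = \left(-45112\right) 17320 = -781339840$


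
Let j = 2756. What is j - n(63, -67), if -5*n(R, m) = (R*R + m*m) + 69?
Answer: 22307/5 ≈ 4461.4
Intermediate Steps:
n(R, m) = -69/5 - R²/5 - m²/5 (n(R, m) = -((R*R + m*m) + 69)/5 = -((R² + m²) + 69)/5 = -(69 + R² + m²)/5 = -69/5 - R²/5 - m²/5)
j - n(63, -67) = 2756 - (-69/5 - ⅕*63² - ⅕*(-67)²) = 2756 - (-69/5 - ⅕*3969 - ⅕*4489) = 2756 - (-69/5 - 3969/5 - 4489/5) = 2756 - 1*(-8527/5) = 2756 + 8527/5 = 22307/5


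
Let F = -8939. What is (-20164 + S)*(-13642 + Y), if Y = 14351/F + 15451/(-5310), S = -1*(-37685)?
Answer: -1621310040357737/6780870 ≈ -2.3910e+8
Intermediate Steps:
S = 37685
Y = -214320299/47466090 (Y = 14351/(-8939) + 15451/(-5310) = 14351*(-1/8939) + 15451*(-1/5310) = -14351/8939 - 15451/5310 = -214320299/47466090 ≈ -4.5152)
(-20164 + S)*(-13642 + Y) = (-20164 + 37685)*(-13642 - 214320299/47466090) = 17521*(-647746720079/47466090) = -1621310040357737/6780870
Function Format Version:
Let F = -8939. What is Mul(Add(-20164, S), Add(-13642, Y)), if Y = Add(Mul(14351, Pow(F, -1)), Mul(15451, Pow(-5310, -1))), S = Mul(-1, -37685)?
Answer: Rational(-1621310040357737, 6780870) ≈ -2.3910e+8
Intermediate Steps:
S = 37685
Y = Rational(-214320299, 47466090) (Y = Add(Mul(14351, Pow(-8939, -1)), Mul(15451, Pow(-5310, -1))) = Add(Mul(14351, Rational(-1, 8939)), Mul(15451, Rational(-1, 5310))) = Add(Rational(-14351, 8939), Rational(-15451, 5310)) = Rational(-214320299, 47466090) ≈ -4.5152)
Mul(Add(-20164, S), Add(-13642, Y)) = Mul(Add(-20164, 37685), Add(-13642, Rational(-214320299, 47466090))) = Mul(17521, Rational(-647746720079, 47466090)) = Rational(-1621310040357737, 6780870)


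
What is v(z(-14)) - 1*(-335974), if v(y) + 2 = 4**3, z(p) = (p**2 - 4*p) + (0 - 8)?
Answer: 336036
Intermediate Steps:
z(p) = -8 + p**2 - 4*p (z(p) = (p**2 - 4*p) - 8 = -8 + p**2 - 4*p)
v(y) = 62 (v(y) = -2 + 4**3 = -2 + 64 = 62)
v(z(-14)) - 1*(-335974) = 62 - 1*(-335974) = 62 + 335974 = 336036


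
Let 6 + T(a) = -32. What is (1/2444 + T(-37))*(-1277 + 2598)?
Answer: -122682591/2444 ≈ -50197.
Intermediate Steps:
T(a) = -38 (T(a) = -6 - 32 = -38)
(1/2444 + T(-37))*(-1277 + 2598) = (1/2444 - 38)*(-1277 + 2598) = (1/2444 - 38)*1321 = -92871/2444*1321 = -122682591/2444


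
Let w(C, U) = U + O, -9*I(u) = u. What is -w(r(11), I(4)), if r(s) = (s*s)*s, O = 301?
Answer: -2705/9 ≈ -300.56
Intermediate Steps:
I(u) = -u/9
r(s) = s³ (r(s) = s²*s = s³)
w(C, U) = 301 + U (w(C, U) = U + 301 = 301 + U)
-w(r(11), I(4)) = -(301 - ⅑*4) = -(301 - 4/9) = -1*2705/9 = -2705/9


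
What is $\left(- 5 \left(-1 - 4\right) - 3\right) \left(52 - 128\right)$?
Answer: $-1672$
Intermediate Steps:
$\left(- 5 \left(-1 - 4\right) - 3\right) \left(52 - 128\right) = \left(\left(-5\right) \left(-5\right) - 3\right) \left(-76\right) = \left(25 - 3\right) \left(-76\right) = 22 \left(-76\right) = -1672$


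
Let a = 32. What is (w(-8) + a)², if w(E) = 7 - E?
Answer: 2209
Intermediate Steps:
(w(-8) + a)² = ((7 - 1*(-8)) + 32)² = ((7 + 8) + 32)² = (15 + 32)² = 47² = 2209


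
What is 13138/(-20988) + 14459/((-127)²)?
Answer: 45781345/169257726 ≈ 0.27048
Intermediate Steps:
13138/(-20988) + 14459/((-127)²) = 13138*(-1/20988) + 14459/16129 = -6569/10494 + 14459*(1/16129) = -6569/10494 + 14459/16129 = 45781345/169257726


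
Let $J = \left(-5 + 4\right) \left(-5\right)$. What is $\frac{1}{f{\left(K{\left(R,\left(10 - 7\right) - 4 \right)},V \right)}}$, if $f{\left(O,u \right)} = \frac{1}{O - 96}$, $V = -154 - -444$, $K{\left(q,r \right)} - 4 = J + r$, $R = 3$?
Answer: $-88$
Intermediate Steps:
$J = 5$ ($J = \left(-1\right) \left(-5\right) = 5$)
$K{\left(q,r \right)} = 9 + r$ ($K{\left(q,r \right)} = 4 + \left(5 + r\right) = 9 + r$)
$V = 290$ ($V = -154 + 444 = 290$)
$f{\left(O,u \right)} = \frac{1}{-96 + O}$
$\frac{1}{f{\left(K{\left(R,\left(10 - 7\right) - 4 \right)},V \right)}} = \frac{1}{\frac{1}{-96 + \left(9 + \left(\left(10 - 7\right) - 4\right)\right)}} = \frac{1}{\frac{1}{-96 + \left(9 + \left(3 - 4\right)\right)}} = \frac{1}{\frac{1}{-96 + \left(9 - 1\right)}} = \frac{1}{\frac{1}{-96 + 8}} = \frac{1}{\frac{1}{-88}} = \frac{1}{- \frac{1}{88}} = -88$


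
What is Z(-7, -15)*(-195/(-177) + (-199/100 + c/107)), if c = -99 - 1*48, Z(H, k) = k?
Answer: 4284261/126260 ≈ 33.932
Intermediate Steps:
c = -147 (c = -99 - 48 = -147)
Z(-7, -15)*(-195/(-177) + (-199/100 + c/107)) = -15*(-195/(-177) + (-199/100 - 147/107)) = -15*(-195*(-1/177) + (-199*1/100 - 147*1/107)) = -15*(65/59 + (-199/100 - 147/107)) = -15*(65/59 - 35993/10700) = -15*(-1428087/631300) = 4284261/126260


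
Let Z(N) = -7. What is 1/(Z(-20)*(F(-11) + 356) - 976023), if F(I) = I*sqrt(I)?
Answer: -978515/957491670444 - 77*I*sqrt(11)/957491670444 ≈ -1.022e-6 - 2.6672e-10*I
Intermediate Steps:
F(I) = I**(3/2)
1/(Z(-20)*(F(-11) + 356) - 976023) = 1/(-7*((-11)**(3/2) + 356) - 976023) = 1/(-7*(-11*I*sqrt(11) + 356) - 976023) = 1/(-7*(356 - 11*I*sqrt(11)) - 976023) = 1/((-2492 + 77*I*sqrt(11)) - 976023) = 1/(-978515 + 77*I*sqrt(11))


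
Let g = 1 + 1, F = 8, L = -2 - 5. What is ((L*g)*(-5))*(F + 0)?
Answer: 560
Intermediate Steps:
L = -7
g = 2
((L*g)*(-5))*(F + 0) = (-7*2*(-5))*(8 + 0) = -14*(-5)*8 = 70*8 = 560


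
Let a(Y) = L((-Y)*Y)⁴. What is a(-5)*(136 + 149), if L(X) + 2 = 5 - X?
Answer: 175176960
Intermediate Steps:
L(X) = 3 - X (L(X) = -2 + (5 - X) = 3 - X)
a(Y) = (3 + Y²)⁴ (a(Y) = (3 - (-Y)*Y)⁴ = (3 - (-1)*Y²)⁴ = (3 + Y²)⁴)
a(-5)*(136 + 149) = (3 + (-5)²)⁴*(136 + 149) = (3 + 25)⁴*285 = 28⁴*285 = 614656*285 = 175176960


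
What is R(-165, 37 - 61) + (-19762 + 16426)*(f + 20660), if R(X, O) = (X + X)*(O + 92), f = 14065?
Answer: -115865040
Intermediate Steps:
R(X, O) = 2*X*(92 + O) (R(X, O) = (2*X)*(92 + O) = 2*X*(92 + O))
R(-165, 37 - 61) + (-19762 + 16426)*(f + 20660) = 2*(-165)*(92 + (37 - 61)) + (-19762 + 16426)*(14065 + 20660) = 2*(-165)*(92 - 24) - 3336*34725 = 2*(-165)*68 - 115842600 = -22440 - 115842600 = -115865040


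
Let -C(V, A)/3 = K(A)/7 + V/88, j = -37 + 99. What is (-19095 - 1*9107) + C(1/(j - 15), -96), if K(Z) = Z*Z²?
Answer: 10161299963/28952 ≈ 3.5097e+5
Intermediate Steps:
K(Z) = Z³
j = 62
C(V, A) = -3*A³/7 - 3*V/88 (C(V, A) = -3*(A³/7 + V/88) = -3*A³/7 - 3*V/88)
(-19095 - 1*9107) + C(1/(j - 15), -96) = (-19095 - 1*9107) + (-3/7*(-96)³ - 3/(88*(62 - 15))) = (-19095 - 9107) + (-3/7*(-884736) - 3/88/47) = -28202 + (2654208/7 - 3/88*1/47) = -28202 + (2654208/7 - 3/4136) = -28202 + 10977804267/28952 = 10161299963/28952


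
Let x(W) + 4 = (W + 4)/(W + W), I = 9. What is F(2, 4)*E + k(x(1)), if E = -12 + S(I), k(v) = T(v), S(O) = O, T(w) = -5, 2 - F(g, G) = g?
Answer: -5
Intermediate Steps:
F(g, G) = 2 - g
x(W) = -4 + (4 + W)/(2*W) (x(W) = -4 + (W + 4)/(W + W) = -4 + (4 + W)/((2*W)) = -4 + (4 + W)*(1/(2*W)) = -4 + (4 + W)/(2*W))
k(v) = -5
E = -3 (E = -12 + 9 = -3)
F(2, 4)*E + k(x(1)) = (2 - 1*2)*(-3) - 5 = (2 - 2)*(-3) - 5 = 0*(-3) - 5 = 0 - 5 = -5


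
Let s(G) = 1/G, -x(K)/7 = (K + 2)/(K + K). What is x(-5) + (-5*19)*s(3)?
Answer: -1013/30 ≈ -33.767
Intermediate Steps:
x(K) = -7*(2 + K)/(2*K) (x(K) = -7*(K + 2)/(K + K) = -7*(2 + K)/(2*K))
x(-5) + (-5*19)*s(3) = (-7/2 - 7/(-5)) - 5*19/3 = (-7/2 - 7*(-1/5)) - 95*1/3 = (-7/2 + 7/5) - 95/3 = -21/10 - 95/3 = -1013/30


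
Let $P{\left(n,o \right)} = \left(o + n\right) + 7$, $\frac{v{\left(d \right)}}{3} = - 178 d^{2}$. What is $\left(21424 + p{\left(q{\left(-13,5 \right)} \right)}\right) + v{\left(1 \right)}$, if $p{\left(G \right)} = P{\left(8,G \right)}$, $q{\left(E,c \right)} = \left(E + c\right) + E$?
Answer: $20884$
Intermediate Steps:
$q{\left(E,c \right)} = c + 2 E$
$v{\left(d \right)} = - 534 d^{2}$ ($v{\left(d \right)} = 3 \left(- 178 d^{2}\right) = - 534 d^{2}$)
$P{\left(n,o \right)} = 7 + n + o$ ($P{\left(n,o \right)} = \left(n + o\right) + 7 = 7 + n + o$)
$p{\left(G \right)} = 15 + G$ ($p{\left(G \right)} = 7 + 8 + G = 15 + G$)
$\left(21424 + p{\left(q{\left(-13,5 \right)} \right)}\right) + v{\left(1 \right)} = \left(21424 + \left(15 + \left(5 + 2 \left(-13\right)\right)\right)\right) - 534 \cdot 1^{2} = \left(21424 + \left(15 + \left(5 - 26\right)\right)\right) - 534 = \left(21424 + \left(15 - 21\right)\right) - 534 = \left(21424 - 6\right) - 534 = 21418 - 534 = 20884$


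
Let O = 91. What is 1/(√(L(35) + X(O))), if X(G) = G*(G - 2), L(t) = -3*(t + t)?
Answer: √161/1127 ≈ 0.011259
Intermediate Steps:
L(t) = -6*t
X(G) = G*(-2 + G)
1/(√(L(35) + X(O))) = 1/(√(-6*35 + 91*(-2 + 91))) = 1/(√(-210 + 91*89)) = 1/(√(-210 + 8099)) = 1/(√7889) = 1/(7*√161) = √161/1127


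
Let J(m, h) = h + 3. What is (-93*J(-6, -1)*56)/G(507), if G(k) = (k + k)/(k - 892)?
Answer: 668360/169 ≈ 3954.8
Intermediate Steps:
J(m, h) = 3 + h
G(k) = 2*k/(-892 + k) (G(k) = (2*k)/(-892 + k) = 2*k/(-892 + k))
(-93*J(-6, -1)*56)/G(507) = (-93*(3 - 1)*56)/((2*507/(-892 + 507))) = (-93*2*56)/((2*507/(-385))) = (-186*56)/((2*507*(-1/385))) = -10416/(-1014/385) = -10416*(-385/1014) = 668360/169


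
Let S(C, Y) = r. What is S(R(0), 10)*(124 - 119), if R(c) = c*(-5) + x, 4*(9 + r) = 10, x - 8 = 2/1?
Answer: -65/2 ≈ -32.500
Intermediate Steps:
x = 10 (x = 8 + 2/1 = 8 + 2*1 = 8 + 2 = 10)
r = -13/2 (r = -9 + (¼)*10 = -9 + 5/2 = -13/2 ≈ -6.5000)
R(c) = 10 - 5*c (R(c) = c*(-5) + 10 = -5*c + 10 = 10 - 5*c)
S(C, Y) = -13/2
S(R(0), 10)*(124 - 119) = -13*(124 - 119)/2 = -13/2*5 = -65/2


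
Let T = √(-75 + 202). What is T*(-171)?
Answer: -171*√127 ≈ -1927.1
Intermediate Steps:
T = √127 ≈ 11.269
T*(-171) = √127*(-171) = -171*√127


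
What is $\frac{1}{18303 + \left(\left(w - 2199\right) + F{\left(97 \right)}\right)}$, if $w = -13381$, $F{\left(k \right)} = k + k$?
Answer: $\frac{1}{2917} \approx 0.00034282$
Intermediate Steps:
$F{\left(k \right)} = 2 k$
$\frac{1}{18303 + \left(\left(w - 2199\right) + F{\left(97 \right)}\right)} = \frac{1}{18303 + \left(\left(-13381 - 2199\right) + 2 \cdot 97\right)} = \frac{1}{18303 + \left(-15580 + 194\right)} = \frac{1}{18303 - 15386} = \frac{1}{2917}$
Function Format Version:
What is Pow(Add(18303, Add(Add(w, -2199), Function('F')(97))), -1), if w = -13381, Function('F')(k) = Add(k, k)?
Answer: Rational(1, 2917) ≈ 0.00034282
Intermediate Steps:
Function('F')(k) = Mul(2, k)
Pow(Add(18303, Add(Add(w, -2199), Function('F')(97))), -1) = Pow(Add(18303, Add(Add(-13381, -2199), Mul(2, 97))), -1) = Pow(Add(18303, Add(-15580, 194)), -1) = Pow(Add(18303, -15386), -1) = Pow(2917, -1) = Rational(1, 2917)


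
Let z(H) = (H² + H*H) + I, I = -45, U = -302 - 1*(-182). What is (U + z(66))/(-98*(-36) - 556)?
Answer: 8547/2972 ≈ 2.8758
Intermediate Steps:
U = -120 (U = -302 + 182 = -120)
z(H) = -45 + 2*H² (z(H) = (H² + H*H) - 45 = (H² + H²) - 45 = 2*H² - 45 = -45 + 2*H²)
(U + z(66))/(-98*(-36) - 556) = (-120 + (-45 + 2*66²))/(-98*(-36) - 556) = (-120 + (-45 + 2*4356))/(3528 - 556) = (-120 + (-45 + 8712))/2972 = (-120 + 8667)*(1/2972) = 8547*(1/2972) = 8547/2972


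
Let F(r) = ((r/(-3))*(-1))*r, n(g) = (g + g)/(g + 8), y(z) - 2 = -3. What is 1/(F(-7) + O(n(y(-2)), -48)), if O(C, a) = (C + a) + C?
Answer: -21/677 ≈ -0.031019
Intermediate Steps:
y(z) = -1 (y(z) = 2 - 3 = -1)
n(g) = 2*g/(8 + g) (n(g) = (2*g)/(8 + g) = 2*g/(8 + g))
O(C, a) = a + 2*C
F(r) = r**2/3 (F(r) = ((r*(-1/3))*(-1))*r = (-r/3*(-1))*r = (r/3)*r = r**2/3)
1/(F(-7) + O(n(y(-2)), -48)) = 1/((1/3)*(-7)**2 + (-48 + 2*(2*(-1)/(8 - 1)))) = 1/((1/3)*49 + (-48 + 2*(2*(-1)/7))) = 1/(49/3 + (-48 + 2*(2*(-1)*(1/7)))) = 1/(49/3 + (-48 + 2*(-2/7))) = 1/(49/3 + (-48 - 4/7)) = 1/(49/3 - 340/7) = 1/(-677/21) = -21/677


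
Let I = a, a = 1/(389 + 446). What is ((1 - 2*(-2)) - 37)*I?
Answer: -32/835 ≈ -0.038323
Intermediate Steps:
a = 1/835 ≈ 0.0011976
I = 1/835 ≈ 0.0011976
((1 - 2*(-2)) - 37)*I = ((1 - 2*(-2)) - 37)*(1/835) = ((1 + 4) - 37)*(1/835) = (5 - 37)*(1/835) = -32*1/835 = -32/835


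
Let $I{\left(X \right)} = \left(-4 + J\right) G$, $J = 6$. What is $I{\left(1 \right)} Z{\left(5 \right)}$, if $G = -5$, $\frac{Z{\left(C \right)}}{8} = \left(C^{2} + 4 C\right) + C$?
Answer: $-4000$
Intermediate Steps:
$Z{\left(C \right)} = 8 C^{2} + 40 C$ ($Z{\left(C \right)} = 8 \left(\left(C^{2} + 4 C\right) + C\right) = 8 \left(C^{2} + 5 C\right) = 8 C^{2} + 40 C$)
$I{\left(X \right)} = -10$ ($I{\left(X \right)} = \left(-4 + 6\right) \left(-5\right) = 2 \left(-5\right) = -10$)
$I{\left(1 \right)} Z{\left(5 \right)} = - 10 \cdot 8 \cdot 5 \left(5 + 5\right) = - 10 \cdot 8 \cdot 5 \cdot 10 = \left(-10\right) 400 = -4000$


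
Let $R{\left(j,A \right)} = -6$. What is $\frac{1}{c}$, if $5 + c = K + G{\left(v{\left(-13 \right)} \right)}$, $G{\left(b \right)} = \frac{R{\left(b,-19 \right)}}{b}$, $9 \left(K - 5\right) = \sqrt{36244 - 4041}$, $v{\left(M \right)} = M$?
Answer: $- \frac{6318}{5439391} + \frac{1521 \sqrt{32203}}{5439391} \approx 0.049018$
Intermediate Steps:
$K = 5 + \frac{\sqrt{32203}}{9}$ ($K = 5 + \frac{\sqrt{36244 - 4041}}{9} = 5 + \frac{\sqrt{32203}}{9} \approx 24.939$)
$G{\left(b \right)} = - \frac{6}{b}$
$c = \frac{6}{13} + \frac{\sqrt{32203}}{9}$ ($c = -5 - \left(-5 - \frac{6}{13} - \frac{\sqrt{32203}}{9}\right) = -5 - \left(- \frac{71}{13} - \frac{\sqrt{32203}}{9}\right) = -5 + \left(\left(5 + \frac{\sqrt{32203}}{9}\right) + \frac{6}{13}\right) = -5 + \left(\frac{71}{13} + \frac{\sqrt{32203}}{9}\right) = \frac{6}{13} + \frac{\sqrt{32203}}{9} \approx 20.401$)
$\frac{1}{c} = \frac{1}{\frac{6}{13} + \frac{\sqrt{32203}}{9}}$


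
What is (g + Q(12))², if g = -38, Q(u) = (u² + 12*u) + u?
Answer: 68644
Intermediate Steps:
Q(u) = u² + 13*u
(g + Q(12))² = (-38 + 12*(13 + 12))² = (-38 + 12*25)² = (-38 + 300)² = 262² = 68644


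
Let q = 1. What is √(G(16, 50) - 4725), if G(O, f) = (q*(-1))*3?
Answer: 2*I*√1182 ≈ 68.76*I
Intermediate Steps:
G(O, f) = -3 (G(O, f) = (1*(-1))*3 = -1*3 = -3)
√(G(16, 50) - 4725) = √(-3 - 4725) = √(-4728) = 2*I*√1182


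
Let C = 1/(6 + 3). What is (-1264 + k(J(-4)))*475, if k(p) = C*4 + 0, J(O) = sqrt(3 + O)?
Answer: -5401700/9 ≈ -6.0019e+5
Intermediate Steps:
C = 1/9 ≈ 0.11111
k(p) = 4/9 (k(p) = (1/9)*4 + 0 = 4/9 + 0 = 4/9)
(-1264 + k(J(-4)))*475 = (-1264 + 4/9)*475 = -11372/9*475 = -5401700/9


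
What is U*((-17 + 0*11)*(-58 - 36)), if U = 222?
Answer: 354756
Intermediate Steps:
U*((-17 + 0*11)*(-58 - 36)) = 222*((-17 + 0*11)*(-58 - 36)) = 222*((-17 + 0)*(-94)) = 222*(-17*(-94)) = 222*1598 = 354756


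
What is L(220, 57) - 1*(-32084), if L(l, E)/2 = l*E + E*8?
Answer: 58076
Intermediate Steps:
L(l, E) = 16*E + 2*E*l (L(l, E) = 2*(l*E + E*8) = 2*(E*l + 8*E) = 2*(8*E + E*l) = 16*E + 2*E*l)
L(220, 57) - 1*(-32084) = 2*57*(8 + 220) - 1*(-32084) = 2*57*228 + 32084 = 25992 + 32084 = 58076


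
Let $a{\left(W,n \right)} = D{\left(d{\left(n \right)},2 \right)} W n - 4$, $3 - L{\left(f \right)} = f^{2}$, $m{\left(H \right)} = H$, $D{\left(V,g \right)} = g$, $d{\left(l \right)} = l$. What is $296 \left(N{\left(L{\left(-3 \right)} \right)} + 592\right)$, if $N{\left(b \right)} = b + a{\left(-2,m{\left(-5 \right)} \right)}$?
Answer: $178192$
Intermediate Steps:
$L{\left(f \right)} = 3 - f^{2}$
$a{\left(W,n \right)} = -4 + 2 W n$ ($a{\left(W,n \right)} = 2 W n - 4 = -4 + 2 W n$)
$N{\left(b \right)} = 16 + b$ ($N{\left(b \right)} = b - \left(4 + 4 \left(-5\right)\right) = b + \left(-4 + 20\right) = b + 16 = 16 + b$)
$296 \left(N{\left(L{\left(-3 \right)} \right)} + 592\right) = 296 \left(\left(16 + \left(3 - \left(-3\right)^{2}\right)\right) + 592\right) = 296 \left(\left(16 + \left(3 - 9\right)\right) + 592\right) = 296 \left(\left(16 - 6\right) + 592\right) = 296 \left(10 + 592\right) = 296 \cdot 602 = 178192$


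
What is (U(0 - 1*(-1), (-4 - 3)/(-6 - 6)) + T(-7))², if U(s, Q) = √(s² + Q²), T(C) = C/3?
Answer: (28 - √193)²/144 ≈ 1.3821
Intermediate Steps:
T(C) = C/3 (T(C) = C*(⅓) = C/3)
U(s, Q) = √(Q² + s²)
(U(0 - 1*(-1), (-4 - 3)/(-6 - 6)) + T(-7))² = (√(((-4 - 3)/(-6 - 6))² + (0 - 1*(-1))²) + (⅓)*(-7))² = (√((-7/(-12))² + (0 + 1)²) - 7/3)² = (√((-7*(-1/12))² + 1²) - 7/3)² = (√((7/12)² + 1) - 7/3)² = (√(49/144 + 1) - 7/3)² = (√(193/144) - 7/3)² = (√193/12 - 7/3)² = (-7/3 + √193/12)²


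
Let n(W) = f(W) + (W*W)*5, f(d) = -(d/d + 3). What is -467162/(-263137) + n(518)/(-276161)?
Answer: -224016884310/72668177057 ≈ -3.0827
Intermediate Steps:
f(d) = -4 (f(d) = -(1 + 3) = -1*4 = -4)
n(W) = -4 + 5*W² (n(W) = -4 + (W*W)*5 = -4 + W²*5 = -4 + 5*W²)
-467162/(-263137) + n(518)/(-276161) = -467162/(-263137) + (-4 + 5*518²)/(-276161) = -467162*(-1/263137) + (-4 + 5*268324)*(-1/276161) = 467162/263137 + (-4 + 1341620)*(-1/276161) = 467162/263137 + 1341616*(-1/276161) = 467162/263137 - 1341616/276161 = -224016884310/72668177057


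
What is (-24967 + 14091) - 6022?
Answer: -16898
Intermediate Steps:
(-24967 + 14091) - 6022 = -10876 - 6022 = -16898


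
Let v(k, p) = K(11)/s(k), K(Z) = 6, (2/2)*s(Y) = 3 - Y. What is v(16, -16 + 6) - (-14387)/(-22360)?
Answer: -24707/22360 ≈ -1.1050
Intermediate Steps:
s(Y) = 3 - Y
v(k, p) = 6/(3 - k)
v(16, -16 + 6) - (-14387)/(-22360) = -6/(-3 + 16) - (-14387)/(-22360) = -6/13 - (-14387)*(-1)/22360 = -6*1/13 - 1*14387/22360 = -6/13 - 14387/22360 = -24707/22360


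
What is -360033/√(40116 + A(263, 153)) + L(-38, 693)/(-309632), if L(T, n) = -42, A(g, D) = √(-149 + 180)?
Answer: 21/154816 - 360033/√(40116 + √31) ≈ -1797.4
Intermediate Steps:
A(g, D) = √31
-360033/√(40116 + A(263, 153)) + L(-38, 693)/(-309632) = -360033/√(40116 + √31) - 42/(-309632) = -360033/√(40116 + √31) - 42*(-1/309632) = -360033/√(40116 + √31) + 21/154816 = 21/154816 - 360033/√(40116 + √31)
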